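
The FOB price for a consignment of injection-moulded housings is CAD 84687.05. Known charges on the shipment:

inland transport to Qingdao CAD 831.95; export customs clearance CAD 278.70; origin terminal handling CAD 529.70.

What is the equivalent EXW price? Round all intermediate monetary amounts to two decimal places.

EXW price: CAD 83046.70

From FOB to EXW, the seller no longer bears: inland to port, export clearance, origin terminal.
EXW price = 84687.05 − 831.95 − 278.70 − 529.70 = 83046.70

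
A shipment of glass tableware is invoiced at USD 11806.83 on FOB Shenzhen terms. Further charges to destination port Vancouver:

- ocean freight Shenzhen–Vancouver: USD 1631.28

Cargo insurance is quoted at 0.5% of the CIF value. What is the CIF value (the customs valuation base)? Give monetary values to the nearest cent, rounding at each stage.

Let C be the CIF value. C = FOB price + freight + 0.5% × C
C − 0.5% × C = 11806.83 + 1631.28
0.995 × C = 13438.11
C = 13438.11 / 0.995 = 13505.64
Insurance premium = 0.5% × 13505.64 = 67.53

CIF value: USD 13505.64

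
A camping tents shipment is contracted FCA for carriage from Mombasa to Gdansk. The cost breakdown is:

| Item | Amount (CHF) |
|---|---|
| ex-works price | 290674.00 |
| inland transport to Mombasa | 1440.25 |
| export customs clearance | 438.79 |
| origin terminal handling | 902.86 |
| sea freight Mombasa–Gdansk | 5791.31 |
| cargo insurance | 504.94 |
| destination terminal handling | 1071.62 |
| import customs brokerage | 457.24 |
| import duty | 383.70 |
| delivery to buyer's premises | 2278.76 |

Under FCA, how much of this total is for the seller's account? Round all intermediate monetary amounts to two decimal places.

Seller's account: CHF 292553.04

FCA: the seller delivers export-cleared goods to the carrier; the buyer bears costs from that point.
Seller's account: goods 290674.00 + inland to port 1440.25 + export clearance 438.79 = 292553.04
Buyer's account: origin terminal 902.86 + freight 5791.31 + insurance 504.94 + destination terminal 1071.62 + brokerage 457.24 + duty 383.70 + delivery 2278.76 = 11390.43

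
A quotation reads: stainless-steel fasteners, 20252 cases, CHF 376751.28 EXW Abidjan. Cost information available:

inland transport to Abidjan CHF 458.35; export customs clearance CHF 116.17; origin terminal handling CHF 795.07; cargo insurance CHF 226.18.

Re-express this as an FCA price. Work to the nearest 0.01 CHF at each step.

Not relevant to the conversion: origin terminal, insurance — on the buyer under both terms; not part of either seller's price.
From EXW to FCA, the seller additionally bears: inland to port, export clearance.
FCA price = 376751.28 + 458.35 + 116.17 = 377325.80

FCA price: CHF 377325.80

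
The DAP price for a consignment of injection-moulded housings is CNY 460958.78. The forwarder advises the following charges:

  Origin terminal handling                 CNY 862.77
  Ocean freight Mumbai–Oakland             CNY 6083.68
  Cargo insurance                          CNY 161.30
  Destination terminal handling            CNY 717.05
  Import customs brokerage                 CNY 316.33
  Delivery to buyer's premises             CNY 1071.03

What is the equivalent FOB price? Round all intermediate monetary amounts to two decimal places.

Not relevant to the conversion: origin terminal — on the seller under both DAP and FOB; already in the DAP price and stays in the FOB price. brokerage — on the buyer under both terms; not part of either seller's price.
From DAP to FOB, the seller no longer bears: freight, insurance, destination terminal, delivery.
FOB price = 460958.78 − 6083.68 − 161.30 − 717.05 − 1071.03 = 452925.72

FOB price: CNY 452925.72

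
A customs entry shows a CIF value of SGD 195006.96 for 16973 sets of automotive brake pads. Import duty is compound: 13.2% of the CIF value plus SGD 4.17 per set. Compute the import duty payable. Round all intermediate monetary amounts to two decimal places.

Import duty: SGD 96518.33

Ad valorem component: 195006.96 × 13.2% = 25740.92
Specific component: 16973 × 4.17 = 70777.41
Import duty = 25740.92 + 70777.41 = 96518.33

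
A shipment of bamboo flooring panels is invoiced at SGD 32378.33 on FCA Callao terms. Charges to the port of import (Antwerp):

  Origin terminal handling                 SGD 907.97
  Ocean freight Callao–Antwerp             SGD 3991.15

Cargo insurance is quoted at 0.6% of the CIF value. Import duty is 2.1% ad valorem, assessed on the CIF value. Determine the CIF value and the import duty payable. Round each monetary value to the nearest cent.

Let C be the CIF value. C = FCA price + pre-shipment costs + freight + 0.6% × C
C − 0.6% × C = 32378.33 + 907.97 + 3991.15
0.994 × C = 37277.45
C = 37277.45 / 0.994 = 37502.46
Insurance premium = 0.6% × 37502.46 = 225.01
Import duty = 37502.46 × 2.1% = 787.55

CIF value: SGD 37502.46; import duty: SGD 787.55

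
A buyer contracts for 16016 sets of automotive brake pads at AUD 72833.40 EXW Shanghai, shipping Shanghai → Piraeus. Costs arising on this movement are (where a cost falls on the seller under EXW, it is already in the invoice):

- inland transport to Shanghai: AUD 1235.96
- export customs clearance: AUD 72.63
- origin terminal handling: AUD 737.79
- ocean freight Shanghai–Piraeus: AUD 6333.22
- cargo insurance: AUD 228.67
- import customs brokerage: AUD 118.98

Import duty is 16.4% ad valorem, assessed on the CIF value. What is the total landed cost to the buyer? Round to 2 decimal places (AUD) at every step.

EXW: the seller makes goods available at their premises; the buyer bears all onward costs.
CIF value = EXW price + inland to port + export clearance + origin terminal + freight + insurance = 72833.40 + 1235.96 + 72.63 + 737.79 + 6333.22 + 228.67 = 81441.67
Import duty = 81441.67 × 16.4% = 13356.43
Buyer bears: inland to port 1235.96 + export clearance 72.63 + origin terminal 737.79 + freight 6333.22 + insurance 228.67 + brokerage 118.98 + duty 13356.43 = 22083.68
Landed cost = invoice 72833.40 + 22083.68 = 94917.08

Total landed cost: AUD 94917.08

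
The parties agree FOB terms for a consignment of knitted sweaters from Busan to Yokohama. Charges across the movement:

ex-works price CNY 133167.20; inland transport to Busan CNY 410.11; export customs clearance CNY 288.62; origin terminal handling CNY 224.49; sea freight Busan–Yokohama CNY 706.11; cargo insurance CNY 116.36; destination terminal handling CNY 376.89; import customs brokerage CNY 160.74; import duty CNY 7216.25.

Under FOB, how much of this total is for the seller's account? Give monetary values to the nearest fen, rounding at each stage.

FOB: the seller bears costs until goods are on board at the origin port; the buyer bears freight, insurance and all costs thereafter.
Seller's account: goods 133167.20 + inland to port 410.11 + export clearance 288.62 + origin terminal 224.49 = 134090.42
Buyer's account: freight 706.11 + insurance 116.36 + destination terminal 376.89 + brokerage 160.74 + duty 7216.25 = 8576.35

Seller's account: CNY 134090.42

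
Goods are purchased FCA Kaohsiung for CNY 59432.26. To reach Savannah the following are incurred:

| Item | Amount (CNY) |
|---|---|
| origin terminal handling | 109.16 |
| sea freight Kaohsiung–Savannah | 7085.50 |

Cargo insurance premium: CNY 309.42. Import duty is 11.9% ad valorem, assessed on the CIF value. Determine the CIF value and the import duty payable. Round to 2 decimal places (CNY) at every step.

CIF = FCA price + pre-shipment costs + freight + insurance
CIF = 59432.26 + 109.16 + 7085.50 + 309.42 = 66936.34
Import duty = 66936.34 × 11.9% = 7965.42

CIF value: CNY 66936.34; import duty: CNY 7965.42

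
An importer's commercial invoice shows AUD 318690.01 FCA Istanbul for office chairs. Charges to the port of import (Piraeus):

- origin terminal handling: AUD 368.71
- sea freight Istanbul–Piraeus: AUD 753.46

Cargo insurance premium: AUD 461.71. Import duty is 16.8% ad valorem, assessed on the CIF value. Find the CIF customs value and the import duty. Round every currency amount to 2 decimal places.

CIF value: AUD 320273.89; import duty: AUD 53806.01

CIF = FCA price + pre-shipment costs + freight + insurance
CIF = 318690.01 + 368.71 + 753.46 + 461.71 = 320273.89
Import duty = 320273.89 × 16.8% = 53806.01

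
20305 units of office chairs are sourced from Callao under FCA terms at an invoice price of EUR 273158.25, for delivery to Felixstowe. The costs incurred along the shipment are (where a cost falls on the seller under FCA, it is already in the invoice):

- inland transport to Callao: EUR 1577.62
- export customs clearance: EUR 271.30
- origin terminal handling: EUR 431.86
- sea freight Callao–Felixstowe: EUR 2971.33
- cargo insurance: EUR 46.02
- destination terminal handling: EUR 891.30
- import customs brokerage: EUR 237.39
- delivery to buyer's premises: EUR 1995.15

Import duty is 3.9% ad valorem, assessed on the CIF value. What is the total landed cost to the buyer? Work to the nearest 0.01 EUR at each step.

Total landed cost: EUR 290518.99

FCA: the seller delivers export-cleared goods to the carrier; the buyer bears costs from that point.
Already in the invoice (seller's account under FCA): inland to port, export clearance — exclude.
CIF value = FCA price + origin terminal + freight + insurance = 273158.25 + 431.86 + 2971.33 + 46.02 = 276607.46
Import duty = 276607.46 × 3.9% = 10787.69
Buyer bears: origin terminal 431.86 + freight 2971.33 + insurance 46.02 + destination terminal 891.30 + brokerage 237.39 + delivery 1995.15 + duty 10787.69 = 17360.74
Landed cost = invoice 273158.25 + 17360.74 = 290518.99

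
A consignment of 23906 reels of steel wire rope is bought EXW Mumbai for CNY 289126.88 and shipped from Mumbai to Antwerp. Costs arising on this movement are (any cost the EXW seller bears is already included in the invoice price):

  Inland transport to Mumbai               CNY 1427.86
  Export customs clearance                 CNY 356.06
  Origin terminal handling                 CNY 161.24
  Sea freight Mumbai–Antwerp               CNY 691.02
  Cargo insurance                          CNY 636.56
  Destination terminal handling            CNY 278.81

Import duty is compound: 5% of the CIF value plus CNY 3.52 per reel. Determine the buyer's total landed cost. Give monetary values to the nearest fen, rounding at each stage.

Total landed cost: CNY 391447.53

EXW: the seller makes goods available at their premises; the buyer bears all onward costs.
CIF value = EXW price + inland to port + export clearance + origin terminal + freight + insurance = 289126.88 + 1427.86 + 356.06 + 161.24 + 691.02 + 636.56 = 292399.62
Ad valorem component: 292399.62 × 5% = 14619.98
Specific component: 23906 × 3.52 = 84149.12
Import duty = 14619.98 + 84149.12 = 98769.10
Buyer bears: inland to port 1427.86 + export clearance 356.06 + origin terminal 161.24 + freight 691.02 + insurance 636.56 + destination terminal 278.81 + duty 98769.10 = 102320.65
Landed cost = invoice 289126.88 + 102320.65 = 391447.53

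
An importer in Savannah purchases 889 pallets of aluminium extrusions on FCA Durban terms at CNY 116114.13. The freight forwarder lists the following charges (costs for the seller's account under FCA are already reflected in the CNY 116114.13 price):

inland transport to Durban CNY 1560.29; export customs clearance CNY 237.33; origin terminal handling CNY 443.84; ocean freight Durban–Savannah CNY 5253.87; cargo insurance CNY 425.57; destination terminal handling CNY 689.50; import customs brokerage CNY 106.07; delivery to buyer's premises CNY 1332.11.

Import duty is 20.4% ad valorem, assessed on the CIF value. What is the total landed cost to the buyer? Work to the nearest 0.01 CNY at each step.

Total landed cost: CNY 149301.52

FCA: the seller delivers export-cleared goods to the carrier; the buyer bears costs from that point.
Already in the invoice (seller's account under FCA): inland to port, export clearance — exclude.
CIF value = FCA price + origin terminal + freight + insurance = 116114.13 + 443.84 + 5253.87 + 425.57 = 122237.41
Import duty = 122237.41 × 20.4% = 24936.43
Buyer bears: origin terminal 443.84 + freight 5253.87 + insurance 425.57 + destination terminal 689.50 + brokerage 106.07 + delivery 1332.11 + duty 24936.43 = 33187.39
Landed cost = invoice 116114.13 + 33187.39 = 149301.52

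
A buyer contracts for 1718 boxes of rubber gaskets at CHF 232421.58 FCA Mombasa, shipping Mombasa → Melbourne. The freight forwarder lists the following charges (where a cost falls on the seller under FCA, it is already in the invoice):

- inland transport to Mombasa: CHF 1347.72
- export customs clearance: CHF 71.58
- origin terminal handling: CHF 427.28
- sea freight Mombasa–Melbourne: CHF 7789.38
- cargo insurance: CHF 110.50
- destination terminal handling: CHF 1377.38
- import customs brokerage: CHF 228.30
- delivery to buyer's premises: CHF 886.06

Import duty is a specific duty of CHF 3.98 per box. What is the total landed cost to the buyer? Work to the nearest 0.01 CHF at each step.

Total landed cost: CHF 250078.12

FCA: the seller delivers export-cleared goods to the carrier; the buyer bears costs from that point.
Already in the invoice (seller's account under FCA): inland to port, export clearance — exclude.
CIF value = FCA price + origin terminal + freight + insurance = 232421.58 + 427.28 + 7789.38 + 110.50 = 240748.74
Import duty = 1718 × 3.98 = 6837.64
Buyer bears: origin terminal 427.28 + freight 7789.38 + insurance 110.50 + destination terminal 1377.38 + brokerage 228.30 + delivery 886.06 + duty 6837.64 = 17656.54
Landed cost = invoice 232421.58 + 17656.54 = 250078.12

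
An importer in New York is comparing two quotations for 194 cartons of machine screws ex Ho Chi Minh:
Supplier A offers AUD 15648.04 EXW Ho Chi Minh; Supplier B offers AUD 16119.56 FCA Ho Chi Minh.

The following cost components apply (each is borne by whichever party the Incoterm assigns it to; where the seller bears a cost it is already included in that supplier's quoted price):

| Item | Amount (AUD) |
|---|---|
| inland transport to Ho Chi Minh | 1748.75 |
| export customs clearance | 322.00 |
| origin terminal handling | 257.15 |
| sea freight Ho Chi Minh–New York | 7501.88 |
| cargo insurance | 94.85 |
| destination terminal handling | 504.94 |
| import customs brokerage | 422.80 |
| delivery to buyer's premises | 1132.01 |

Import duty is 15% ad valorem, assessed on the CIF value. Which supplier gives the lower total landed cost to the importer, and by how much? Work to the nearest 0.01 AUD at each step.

Supplier A (EXW):
CIF value = EXW price + inland to port + export clearance + origin terminal + freight + insurance = 15648.04 + 1748.75 + 322.00 + 257.15 + 7501.88 + 94.85 = 25572.67
Import duty = 25572.67 × 15% = 3835.90
Buyer bears (A): 1748.75 + 322.00 + 257.15 + 7501.88 + 94.85 + 504.94 + 422.80 + 1132.01 = 11984.38
Landed cost (A) = invoice 15648.04 + 11984.38 + duty 3835.90 = 31468.32
Supplier B (FCA):
CIF value = FCA price + origin terminal + freight + insurance = 16119.56 + 257.15 + 7501.88 + 94.85 = 23973.44
Import duty = 23973.44 × 15% = 3596.02
Buyer bears (B): 257.15 + 7501.88 + 94.85 + 504.94 + 422.80 + 1132.01 = 9913.63
Landed cost (B) = invoice 16119.56 + 9913.63 + duty 3596.02 = 29629.21
Difference = |31468.32 − 29629.21| = 1839.11

Supplier B is cheaper by AUD 1839.11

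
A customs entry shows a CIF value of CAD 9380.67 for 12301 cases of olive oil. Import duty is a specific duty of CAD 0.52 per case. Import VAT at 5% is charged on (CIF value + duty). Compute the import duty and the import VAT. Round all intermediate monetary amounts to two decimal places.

Import duty: CAD 6396.52; import VAT: CAD 788.86

Import duty = 12301 × 0.52 = 6396.52
VAT base = CIF + duty = 9380.67 + 6396.52 = 15777.19
Import VAT = 15777.19 × 5% = 788.86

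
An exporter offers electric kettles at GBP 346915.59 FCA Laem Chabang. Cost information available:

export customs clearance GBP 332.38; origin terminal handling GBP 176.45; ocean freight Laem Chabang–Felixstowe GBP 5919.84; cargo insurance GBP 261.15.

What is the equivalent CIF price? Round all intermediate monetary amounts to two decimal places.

CIF price: GBP 353273.03

Not relevant to the conversion: export clearance — on the seller under both FCA and CIF; already in the FCA price and stays in the CIF price.
From FCA to CIF, the seller additionally bears: origin terminal, freight, insurance.
CIF price = 346915.59 + 176.45 + 5919.84 + 261.15 = 353273.03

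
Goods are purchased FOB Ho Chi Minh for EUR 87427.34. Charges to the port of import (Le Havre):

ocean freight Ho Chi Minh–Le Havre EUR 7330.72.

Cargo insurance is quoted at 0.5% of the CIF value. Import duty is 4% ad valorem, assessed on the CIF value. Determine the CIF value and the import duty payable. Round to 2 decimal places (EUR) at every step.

Let C be the CIF value. C = FOB price + freight + 0.5% × C
C − 0.5% × C = 87427.34 + 7330.72
0.995 × C = 94758.06
C = 94758.06 / 0.995 = 95234.23
Insurance premium = 0.5% × 95234.23 = 476.17
Import duty = 95234.23 × 4% = 3809.37

CIF value: EUR 95234.23; import duty: EUR 3809.37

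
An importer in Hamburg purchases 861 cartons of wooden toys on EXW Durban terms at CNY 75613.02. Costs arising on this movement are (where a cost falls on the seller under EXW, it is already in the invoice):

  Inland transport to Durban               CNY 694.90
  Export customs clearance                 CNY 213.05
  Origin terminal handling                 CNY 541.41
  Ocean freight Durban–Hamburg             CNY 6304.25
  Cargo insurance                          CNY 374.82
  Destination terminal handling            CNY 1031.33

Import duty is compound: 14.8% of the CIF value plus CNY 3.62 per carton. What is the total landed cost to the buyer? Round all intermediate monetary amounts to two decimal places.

EXW: the seller makes goods available at their premises; the buyer bears all onward costs.
CIF value = EXW price + inland to port + export clearance + origin terminal + freight + insurance = 75613.02 + 694.90 + 213.05 + 541.41 + 6304.25 + 374.82 = 83741.45
Ad valorem component: 83741.45 × 14.8% = 12393.73
Specific component: 861 × 3.62 = 3116.82
Import duty = 12393.73 + 3116.82 = 15510.55
Buyer bears: inland to port 694.90 + export clearance 213.05 + origin terminal 541.41 + freight 6304.25 + insurance 374.82 + destination terminal 1031.33 + duty 15510.55 = 24670.31
Landed cost = invoice 75613.02 + 24670.31 = 100283.33

Total landed cost: CNY 100283.33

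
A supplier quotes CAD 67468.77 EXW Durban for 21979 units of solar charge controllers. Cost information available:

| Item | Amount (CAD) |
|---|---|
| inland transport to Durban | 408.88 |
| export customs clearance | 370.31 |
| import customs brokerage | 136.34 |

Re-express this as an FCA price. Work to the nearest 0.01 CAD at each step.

Not relevant to the conversion: brokerage — on the buyer under both terms; not part of either seller's price.
From EXW to FCA, the seller additionally bears: inland to port, export clearance.
FCA price = 67468.77 + 408.88 + 370.31 = 68247.96

FCA price: CAD 68247.96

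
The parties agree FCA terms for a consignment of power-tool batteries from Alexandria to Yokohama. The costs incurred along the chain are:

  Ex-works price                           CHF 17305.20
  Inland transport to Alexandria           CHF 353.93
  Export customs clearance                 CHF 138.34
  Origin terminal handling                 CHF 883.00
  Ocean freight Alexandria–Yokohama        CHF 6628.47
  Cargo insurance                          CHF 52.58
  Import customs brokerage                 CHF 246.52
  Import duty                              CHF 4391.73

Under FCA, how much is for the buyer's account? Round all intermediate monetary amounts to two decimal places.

FCA: the seller delivers export-cleared goods to the carrier; the buyer bears costs from that point.
Seller's account: goods 17305.20 + inland to port 353.93 + export clearance 138.34 = 17797.47
Buyer's account: origin terminal 883.00 + freight 6628.47 + insurance 52.58 + brokerage 246.52 + duty 4391.73 = 12202.30

Buyer's account: CHF 12202.30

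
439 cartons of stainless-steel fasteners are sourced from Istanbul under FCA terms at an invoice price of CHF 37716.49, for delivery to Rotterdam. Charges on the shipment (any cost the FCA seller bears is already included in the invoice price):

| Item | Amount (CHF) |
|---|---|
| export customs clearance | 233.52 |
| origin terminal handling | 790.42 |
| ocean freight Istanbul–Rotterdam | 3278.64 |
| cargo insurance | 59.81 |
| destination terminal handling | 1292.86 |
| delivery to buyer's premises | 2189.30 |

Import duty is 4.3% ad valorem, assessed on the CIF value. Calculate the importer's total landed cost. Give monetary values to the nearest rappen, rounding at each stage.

FCA: the seller delivers export-cleared goods to the carrier; the buyer bears costs from that point.
Already in the invoice (seller's account under FCA): export clearance — exclude.
CIF value = FCA price + origin terminal + freight + insurance = 37716.49 + 790.42 + 3278.64 + 59.81 = 41845.36
Import duty = 41845.36 × 4.3% = 1799.35
Buyer bears: origin terminal 790.42 + freight 3278.64 + insurance 59.81 + destination terminal 1292.86 + delivery 2189.30 + duty 1799.35 = 9410.38
Landed cost = invoice 37716.49 + 9410.38 = 47126.87

Total landed cost: CHF 47126.87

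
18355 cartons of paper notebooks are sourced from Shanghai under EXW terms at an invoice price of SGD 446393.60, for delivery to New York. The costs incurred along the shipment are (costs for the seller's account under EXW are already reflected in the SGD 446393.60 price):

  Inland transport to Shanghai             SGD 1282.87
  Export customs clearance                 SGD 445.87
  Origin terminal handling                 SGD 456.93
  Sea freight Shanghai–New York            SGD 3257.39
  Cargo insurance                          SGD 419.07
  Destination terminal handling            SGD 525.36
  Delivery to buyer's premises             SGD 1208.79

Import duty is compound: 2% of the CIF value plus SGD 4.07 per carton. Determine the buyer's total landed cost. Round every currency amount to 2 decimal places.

EXW: the seller makes goods available at their premises; the buyer bears all onward costs.
CIF value = EXW price + inland to port + export clearance + origin terminal + freight + insurance = 446393.60 + 1282.87 + 445.87 + 456.93 + 3257.39 + 419.07 = 452255.73
Ad valorem component: 452255.73 × 2% = 9045.11
Specific component: 18355 × 4.07 = 74704.85
Import duty = 9045.11 + 74704.85 = 83749.96
Buyer bears: inland to port 1282.87 + export clearance 445.87 + origin terminal 456.93 + freight 3257.39 + insurance 419.07 + destination terminal 525.36 + delivery 1208.79 + duty 83749.96 = 91346.24
Landed cost = invoice 446393.60 + 91346.24 = 537739.84

Total landed cost: SGD 537739.84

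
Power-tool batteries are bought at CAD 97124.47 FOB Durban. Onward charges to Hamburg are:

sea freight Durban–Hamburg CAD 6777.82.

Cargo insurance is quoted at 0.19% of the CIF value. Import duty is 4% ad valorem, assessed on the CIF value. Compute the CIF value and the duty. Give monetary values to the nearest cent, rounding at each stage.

Let C be the CIF value. C = FOB price + freight + 0.19% × C
C − 0.19% × C = 97124.47 + 6777.82
0.9981 × C = 103902.29
C = 103902.29 / 0.9981 = 104100.08
Insurance premium = 0.19% × 104100.08 = 197.79
Import duty = 104100.08 × 4% = 4164.00

CIF value: CAD 104100.08; import duty: CAD 4164.00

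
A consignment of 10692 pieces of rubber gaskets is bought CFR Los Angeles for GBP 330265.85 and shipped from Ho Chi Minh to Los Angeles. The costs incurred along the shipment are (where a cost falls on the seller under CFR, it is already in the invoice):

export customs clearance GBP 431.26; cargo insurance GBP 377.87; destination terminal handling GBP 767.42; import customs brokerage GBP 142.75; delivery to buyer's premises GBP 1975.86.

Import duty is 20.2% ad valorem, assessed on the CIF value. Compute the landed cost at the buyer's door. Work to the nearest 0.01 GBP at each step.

CFR: the seller pays costs through ocean freight to the destination port, but not insurance.
Already in the invoice (seller's account under CFR): export clearance — exclude.
CIF value = CFR price + insurance = 330265.85 + 377.87 = 330643.72
Import duty = 330643.72 × 20.2% = 66790.03
Buyer bears: insurance 377.87 + destination terminal 767.42 + brokerage 142.75 + delivery 1975.86 + duty 66790.03 = 70053.93
Landed cost = invoice 330265.85 + 70053.93 = 400319.78

Total landed cost: GBP 400319.78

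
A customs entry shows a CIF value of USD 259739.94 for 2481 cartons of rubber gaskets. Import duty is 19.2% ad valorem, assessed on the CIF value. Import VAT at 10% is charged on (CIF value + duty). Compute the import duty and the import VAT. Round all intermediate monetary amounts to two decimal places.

Import duty = 259739.94 × 19.2% = 49870.07
VAT base = CIF + duty = 259739.94 + 49870.07 = 309610.01
Import VAT = 309610.01 × 10% = 30961.00

Import duty: USD 49870.07; import VAT: USD 30961.00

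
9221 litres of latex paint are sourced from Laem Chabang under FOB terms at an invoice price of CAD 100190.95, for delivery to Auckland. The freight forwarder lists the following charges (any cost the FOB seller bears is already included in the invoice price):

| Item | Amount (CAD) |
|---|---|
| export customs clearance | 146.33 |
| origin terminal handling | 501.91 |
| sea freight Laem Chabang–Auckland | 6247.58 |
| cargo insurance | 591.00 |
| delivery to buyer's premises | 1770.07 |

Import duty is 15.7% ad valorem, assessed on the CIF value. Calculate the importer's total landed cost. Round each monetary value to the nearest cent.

FOB: the seller bears costs until goods are on board at the origin port; the buyer bears freight, insurance and all costs thereafter.
Already in the invoice (seller's account under FOB): export clearance, origin terminal — exclude.
CIF value = FOB price + freight + insurance = 100190.95 + 6247.58 + 591.00 = 107029.53
Import duty = 107029.53 × 15.7% = 16803.64
Buyer bears: freight 6247.58 + insurance 591.00 + delivery 1770.07 + duty 16803.64 = 25412.29
Landed cost = invoice 100190.95 + 25412.29 = 125603.24

Total landed cost: CAD 125603.24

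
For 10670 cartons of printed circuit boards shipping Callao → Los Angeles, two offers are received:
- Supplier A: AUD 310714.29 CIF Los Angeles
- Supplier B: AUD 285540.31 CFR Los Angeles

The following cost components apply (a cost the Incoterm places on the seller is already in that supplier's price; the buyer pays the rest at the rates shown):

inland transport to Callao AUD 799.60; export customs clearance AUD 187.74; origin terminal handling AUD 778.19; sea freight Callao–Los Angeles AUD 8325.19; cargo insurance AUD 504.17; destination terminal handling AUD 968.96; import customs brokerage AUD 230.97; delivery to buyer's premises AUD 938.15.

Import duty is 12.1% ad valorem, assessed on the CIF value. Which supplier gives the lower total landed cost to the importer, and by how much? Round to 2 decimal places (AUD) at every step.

Supplier A (CIF):
The CIF price already equals the CIF value: 310714.29
Import duty = 310714.29 × 12.1% = 37596.43
Buyer bears (A): 968.96 + 230.97 + 938.15 = 2138.08
Landed cost (A) = invoice 310714.29 + 2138.08 + duty 37596.43 = 350448.80
Supplier B (CFR):
CIF value = CFR price + insurance = 285540.31 + 504.17 = 286044.48
Import duty = 286044.48 × 12.1% = 34611.38
Buyer bears (B): 504.17 + 968.96 + 230.97 + 938.15 = 2642.25
Landed cost (B) = invoice 285540.31 + 2642.25 + duty 34611.38 = 322793.94
Difference = |350448.80 − 322793.94| = 27654.86

Supplier B is cheaper by AUD 27654.86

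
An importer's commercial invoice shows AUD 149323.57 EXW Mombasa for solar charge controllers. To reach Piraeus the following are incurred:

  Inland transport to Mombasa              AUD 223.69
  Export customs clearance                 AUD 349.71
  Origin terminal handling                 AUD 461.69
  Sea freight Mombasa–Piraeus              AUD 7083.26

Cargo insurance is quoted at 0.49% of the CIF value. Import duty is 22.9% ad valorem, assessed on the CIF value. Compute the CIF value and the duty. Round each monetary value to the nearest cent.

CIF value: AUD 158217.18; import duty: AUD 36231.73

Let C be the CIF value. C = EXW price + pre-shipment costs + freight + 0.49% × C
C − 0.49% × C = 149323.57 + 223.69 + 349.71 + 461.69 + 7083.26
0.9951 × C = 157441.92
C = 157441.92 / 0.9951 = 158217.18
Insurance premium = 0.49% × 158217.18 = 775.26
Import duty = 158217.18 × 22.9% = 36231.73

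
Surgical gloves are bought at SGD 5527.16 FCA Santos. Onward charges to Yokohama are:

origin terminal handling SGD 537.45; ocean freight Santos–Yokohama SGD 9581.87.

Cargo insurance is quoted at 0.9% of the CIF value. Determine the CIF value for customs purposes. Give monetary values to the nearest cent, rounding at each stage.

Let C be the CIF value. C = FCA price + pre-shipment costs + freight + 0.9% × C
C − 0.9% × C = 5527.16 + 537.45 + 9581.87
0.991 × C = 15646.48
C = 15646.48 / 0.991 = 15788.58
Insurance premium = 0.9% × 15788.58 = 142.10

CIF value: SGD 15788.58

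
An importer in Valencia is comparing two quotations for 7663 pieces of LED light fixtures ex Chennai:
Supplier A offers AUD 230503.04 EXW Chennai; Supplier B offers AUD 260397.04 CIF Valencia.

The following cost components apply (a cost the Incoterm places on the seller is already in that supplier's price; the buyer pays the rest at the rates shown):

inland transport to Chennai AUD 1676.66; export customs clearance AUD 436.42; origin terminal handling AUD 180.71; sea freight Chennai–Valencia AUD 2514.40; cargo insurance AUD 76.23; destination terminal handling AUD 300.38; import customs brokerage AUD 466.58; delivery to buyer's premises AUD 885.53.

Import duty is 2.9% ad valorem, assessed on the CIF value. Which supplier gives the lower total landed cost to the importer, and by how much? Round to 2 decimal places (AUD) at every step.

Supplier A is cheaper by AUD 25734.85

Supplier A (EXW):
CIF value = EXW price + inland to port + export clearance + origin terminal + freight + insurance = 230503.04 + 1676.66 + 436.42 + 180.71 + 2514.40 + 76.23 = 235387.46
Import duty = 235387.46 × 2.9% = 6826.24
Buyer bears (A): 1676.66 + 436.42 + 180.71 + 2514.40 + 76.23 + 300.38 + 466.58 + 885.53 = 6536.91
Landed cost (A) = invoice 230503.04 + 6536.91 + duty 6826.24 = 243866.19
Supplier B (CIF):
The CIF price already equals the CIF value: 260397.04
Import duty = 260397.04 × 2.9% = 7551.51
Buyer bears (B): 300.38 + 466.58 + 885.53 = 1652.49
Landed cost (B) = invoice 260397.04 + 1652.49 + duty 7551.51 = 269601.04
Difference = |243866.19 − 269601.04| = 25734.85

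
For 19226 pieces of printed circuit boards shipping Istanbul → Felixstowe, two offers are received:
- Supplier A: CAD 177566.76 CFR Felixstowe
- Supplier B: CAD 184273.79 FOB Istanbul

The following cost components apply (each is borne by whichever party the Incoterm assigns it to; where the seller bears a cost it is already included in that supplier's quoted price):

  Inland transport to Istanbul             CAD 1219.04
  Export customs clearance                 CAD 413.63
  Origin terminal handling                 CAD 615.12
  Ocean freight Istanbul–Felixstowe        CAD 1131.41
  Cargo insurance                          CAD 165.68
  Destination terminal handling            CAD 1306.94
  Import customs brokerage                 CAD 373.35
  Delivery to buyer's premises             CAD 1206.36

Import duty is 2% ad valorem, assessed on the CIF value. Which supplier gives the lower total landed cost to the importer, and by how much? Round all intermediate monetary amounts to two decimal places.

Supplier A (CFR):
CIF value = CFR price + insurance = 177566.76 + 165.68 = 177732.44
Import duty = 177732.44 × 2% = 3554.65
Buyer bears (A): 165.68 + 1306.94 + 373.35 + 1206.36 = 3052.33
Landed cost (A) = invoice 177566.76 + 3052.33 + duty 3554.65 = 184173.74
Supplier B (FOB):
CIF value = FOB price + freight + insurance = 184273.79 + 1131.41 + 165.68 = 185570.88
Import duty = 185570.88 × 2% = 3711.42
Buyer bears (B): 1131.41 + 165.68 + 1306.94 + 373.35 + 1206.36 = 4183.74
Landed cost (B) = invoice 184273.79 + 4183.74 + duty 3711.42 = 192168.95
Difference = |184173.74 − 192168.95| = 7995.21

Supplier A is cheaper by CAD 7995.21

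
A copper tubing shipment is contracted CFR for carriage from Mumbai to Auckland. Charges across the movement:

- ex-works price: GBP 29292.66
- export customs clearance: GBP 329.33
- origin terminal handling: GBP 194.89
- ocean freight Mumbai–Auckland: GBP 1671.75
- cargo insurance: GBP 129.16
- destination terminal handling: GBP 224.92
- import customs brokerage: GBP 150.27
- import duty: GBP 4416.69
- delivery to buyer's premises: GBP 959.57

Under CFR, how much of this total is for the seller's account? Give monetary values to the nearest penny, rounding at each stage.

CFR: the seller pays costs through ocean freight to the destination port, but not insurance.
Seller's account: goods 29292.66 + export clearance 329.33 + origin terminal 194.89 + freight 1671.75 = 31488.63
Buyer's account: insurance 129.16 + destination terminal 224.92 + brokerage 150.27 + duty 4416.69 + delivery 959.57 = 5880.61

Seller's account: GBP 31488.63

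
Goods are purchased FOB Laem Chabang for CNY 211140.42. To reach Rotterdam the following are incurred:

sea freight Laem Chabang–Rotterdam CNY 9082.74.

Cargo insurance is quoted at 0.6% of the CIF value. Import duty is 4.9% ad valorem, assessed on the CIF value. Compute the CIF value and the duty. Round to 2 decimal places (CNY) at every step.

Let C be the CIF value. C = FOB price + freight + 0.6% × C
C − 0.6% × C = 211140.42 + 9082.74
0.994 × C = 220223.16
C = 220223.16 / 0.994 = 221552.47
Insurance premium = 0.6% × 221552.47 = 1329.31
Import duty = 221552.47 × 4.9% = 10856.07

CIF value: CNY 221552.47; import duty: CNY 10856.07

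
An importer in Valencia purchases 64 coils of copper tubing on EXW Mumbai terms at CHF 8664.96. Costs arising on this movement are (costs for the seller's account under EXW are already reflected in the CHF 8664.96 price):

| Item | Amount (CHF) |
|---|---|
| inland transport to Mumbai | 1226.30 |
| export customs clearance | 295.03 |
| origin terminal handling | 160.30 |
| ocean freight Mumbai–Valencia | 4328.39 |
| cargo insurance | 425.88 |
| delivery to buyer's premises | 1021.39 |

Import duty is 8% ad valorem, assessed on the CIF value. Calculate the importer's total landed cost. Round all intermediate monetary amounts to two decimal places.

EXW: the seller makes goods available at their premises; the buyer bears all onward costs.
CIF value = EXW price + inland to port + export clearance + origin terminal + freight + insurance = 8664.96 + 1226.30 + 295.03 + 160.30 + 4328.39 + 425.88 = 15100.86
Import duty = 15100.86 × 8% = 1208.07
Buyer bears: inland to port 1226.30 + export clearance 295.03 + origin terminal 160.30 + freight 4328.39 + insurance 425.88 + delivery 1021.39 + duty 1208.07 = 8665.36
Landed cost = invoice 8664.96 + 8665.36 = 17330.32

Total landed cost: CHF 17330.32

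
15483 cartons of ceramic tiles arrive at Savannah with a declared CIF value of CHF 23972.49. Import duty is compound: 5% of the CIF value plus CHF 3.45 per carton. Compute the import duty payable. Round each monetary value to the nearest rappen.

Import duty: CHF 54614.97

Ad valorem component: 23972.49 × 5% = 1198.62
Specific component: 15483 × 3.45 = 53416.35
Import duty = 1198.62 + 53416.35 = 54614.97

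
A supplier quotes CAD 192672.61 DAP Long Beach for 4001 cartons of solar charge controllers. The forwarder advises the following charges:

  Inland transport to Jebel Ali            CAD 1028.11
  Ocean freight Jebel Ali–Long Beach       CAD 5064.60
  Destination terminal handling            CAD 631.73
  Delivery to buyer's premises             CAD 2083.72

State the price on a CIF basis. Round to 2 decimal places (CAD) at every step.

CIF price: CAD 189957.16

Not relevant to the conversion: freight, inland to port — on the seller under both DAP and CIF; already in the DAP price and stays in the CIF price.
From DAP to CIF, the seller no longer bears: destination terminal, delivery.
CIF price = 192672.61 − 631.73 − 2083.72 = 189957.16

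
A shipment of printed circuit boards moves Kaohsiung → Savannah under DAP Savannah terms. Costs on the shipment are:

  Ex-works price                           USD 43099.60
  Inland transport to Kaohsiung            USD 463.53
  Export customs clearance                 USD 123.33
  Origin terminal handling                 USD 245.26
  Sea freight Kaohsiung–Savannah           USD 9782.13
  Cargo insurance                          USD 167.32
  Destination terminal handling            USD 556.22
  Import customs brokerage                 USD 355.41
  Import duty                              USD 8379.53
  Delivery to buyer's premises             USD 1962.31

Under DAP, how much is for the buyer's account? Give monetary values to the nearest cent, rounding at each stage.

Buyer's account: USD 8734.94

DAP: the seller bears all costs to the named destination except import duty and clearance.
Seller's account: goods 43099.60 + inland to port 463.53 + export clearance 123.33 + origin terminal 245.26 + freight 9782.13 + insurance 167.32 + destination terminal 556.22 + delivery 1962.31 = 56399.70
Buyer's account: brokerage 355.41 + duty 8379.53 = 8734.94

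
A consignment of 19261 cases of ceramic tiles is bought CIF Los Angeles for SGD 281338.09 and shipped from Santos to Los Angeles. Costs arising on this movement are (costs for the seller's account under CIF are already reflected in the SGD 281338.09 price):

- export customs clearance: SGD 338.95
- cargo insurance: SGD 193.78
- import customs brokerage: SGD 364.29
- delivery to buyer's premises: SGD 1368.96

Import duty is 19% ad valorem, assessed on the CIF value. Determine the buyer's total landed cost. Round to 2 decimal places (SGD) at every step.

CIF: the seller pays costs through ocean freight and marine insurance to the destination port.
Already in the invoice (seller's account under CIF): export clearance, insurance — exclude.
The CIF price already equals the CIF value: 281338.09
Import duty = 281338.09 × 19% = 53454.24
Buyer bears: brokerage 364.29 + delivery 1368.96 + duty 53454.24 = 55187.49
Landed cost = invoice 281338.09 + 55187.49 = 336525.58

Total landed cost: SGD 336525.58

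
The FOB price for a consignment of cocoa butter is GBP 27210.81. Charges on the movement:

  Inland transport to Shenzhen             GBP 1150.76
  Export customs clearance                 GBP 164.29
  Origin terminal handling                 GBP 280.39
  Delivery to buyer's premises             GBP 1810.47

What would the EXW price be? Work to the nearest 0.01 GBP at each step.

Not relevant to the conversion: delivery — on the buyer under both terms; not part of either seller's price.
From FOB to EXW, the seller no longer bears: inland to port, export clearance, origin terminal.
EXW price = 27210.81 − 1150.76 − 164.29 − 280.39 = 25615.37

EXW price: GBP 25615.37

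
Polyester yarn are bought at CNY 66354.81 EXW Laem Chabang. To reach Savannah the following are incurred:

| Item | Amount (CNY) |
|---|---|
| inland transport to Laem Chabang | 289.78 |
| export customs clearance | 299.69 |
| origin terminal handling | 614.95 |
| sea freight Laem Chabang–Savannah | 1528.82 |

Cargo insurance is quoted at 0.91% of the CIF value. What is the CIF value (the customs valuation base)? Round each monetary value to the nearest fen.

CIF value: CNY 69722.52

Let C be the CIF value. C = EXW price + pre-shipment costs + freight + 0.91% × C
C − 0.91% × C = 66354.81 + 289.78 + 299.69 + 614.95 + 1528.82
0.9909 × C = 69088.05
C = 69088.05 / 0.9909 = 69722.52
Insurance premium = 0.91% × 69722.52 = 634.47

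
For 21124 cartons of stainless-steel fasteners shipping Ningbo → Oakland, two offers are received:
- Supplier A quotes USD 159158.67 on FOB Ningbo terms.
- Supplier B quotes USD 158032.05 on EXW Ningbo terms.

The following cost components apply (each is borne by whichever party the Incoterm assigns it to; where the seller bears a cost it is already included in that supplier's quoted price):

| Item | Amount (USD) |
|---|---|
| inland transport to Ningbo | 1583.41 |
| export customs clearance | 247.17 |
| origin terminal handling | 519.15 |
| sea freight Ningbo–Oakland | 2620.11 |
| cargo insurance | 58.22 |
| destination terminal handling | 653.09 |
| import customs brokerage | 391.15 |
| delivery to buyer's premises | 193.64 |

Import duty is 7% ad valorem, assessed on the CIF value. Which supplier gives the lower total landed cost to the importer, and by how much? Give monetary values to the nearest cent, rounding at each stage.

Supplier A is cheaper by USD 1308.73

Supplier A (FOB):
CIF value = FOB price + freight + insurance = 159158.67 + 2620.11 + 58.22 = 161837.00
Import duty = 161837.00 × 7% = 11328.59
Buyer bears (A): 2620.11 + 58.22 + 653.09 + 391.15 + 193.64 = 3916.21
Landed cost (A) = invoice 159158.67 + 3916.21 + duty 11328.59 = 174403.47
Supplier B (EXW):
CIF value = EXW price + inland to port + export clearance + origin terminal + freight + insurance = 158032.05 + 1583.41 + 247.17 + 519.15 + 2620.11 + 58.22 = 163060.11
Import duty = 163060.11 × 7% = 11414.21
Buyer bears (B): 1583.41 + 247.17 + 519.15 + 2620.11 + 58.22 + 653.09 + 391.15 + 193.64 = 6265.94
Landed cost (B) = invoice 158032.05 + 6265.94 + duty 11414.21 = 175712.20
Difference = |174403.47 − 175712.20| = 1308.73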